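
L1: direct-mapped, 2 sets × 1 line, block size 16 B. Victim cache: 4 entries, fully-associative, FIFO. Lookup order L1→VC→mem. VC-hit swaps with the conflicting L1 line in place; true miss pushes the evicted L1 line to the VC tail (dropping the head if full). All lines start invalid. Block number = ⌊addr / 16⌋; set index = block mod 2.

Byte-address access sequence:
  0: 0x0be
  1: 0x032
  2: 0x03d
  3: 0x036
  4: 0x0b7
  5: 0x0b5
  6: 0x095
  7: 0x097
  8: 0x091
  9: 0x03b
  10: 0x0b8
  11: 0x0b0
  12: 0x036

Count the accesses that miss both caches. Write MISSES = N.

#0 0xbe→b11/s1 MISS; vc=[]
#1 0x32→b3/s1 MISS; vc=[11]
#2 0x3d→b3/s1 L1-HIT; vc=[11]
#3 0x36→b3/s1 L1-HIT; vc=[11]
#4 0xb7→b11/s1 VC-HIT; vc=[3]
#5 0xb5→b11/s1 L1-HIT; vc=[3]
#6 0x95→b9/s1 MISS; vc=[3,11]
#7 0x97→b9/s1 L1-HIT; vc=[3,11]
#8 0x91→b9/s1 L1-HIT; vc=[3,11]
#9 0x3b→b3/s1 VC-HIT; vc=[9,11]
#10 0xb8→b11/s1 VC-HIT; vc=[9,3]
#11 0xb0→b11/s1 L1-HIT; vc=[9,3]
#12 0x36→b3/s1 VC-HIT; vc=[9,11]

MISSES = 3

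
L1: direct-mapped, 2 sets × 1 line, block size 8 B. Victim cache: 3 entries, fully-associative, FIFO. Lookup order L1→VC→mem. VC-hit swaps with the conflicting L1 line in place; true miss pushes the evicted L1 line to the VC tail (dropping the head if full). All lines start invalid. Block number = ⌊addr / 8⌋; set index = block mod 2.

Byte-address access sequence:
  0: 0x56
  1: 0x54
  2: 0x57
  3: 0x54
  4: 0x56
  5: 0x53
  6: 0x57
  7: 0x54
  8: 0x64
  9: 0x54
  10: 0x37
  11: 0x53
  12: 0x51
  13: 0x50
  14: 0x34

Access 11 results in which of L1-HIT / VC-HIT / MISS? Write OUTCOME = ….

0: 0x56 (blk 10, set 0) → MISS  vc=[]
1: 0x54 (blk 10, set 0) → L1-HIT  vc=[]
2: 0x57 (blk 10, set 0) → L1-HIT  vc=[]
3: 0x54 (blk 10, set 0) → L1-HIT  vc=[]
4: 0x56 (blk 10, set 0) → L1-HIT  vc=[]
5: 0x53 (blk 10, set 0) → L1-HIT  vc=[]
6: 0x57 (blk 10, set 0) → L1-HIT  vc=[]
7: 0x54 (blk 10, set 0) → L1-HIT  vc=[]
8: 0x64 (blk 12, set 0) → MISS  vc=[10]
9: 0x54 (blk 10, set 0) → VC-HIT  vc=[12]
10: 0x37 (blk 6, set 0) → MISS  vc=[12, 10]
11: 0x53 (blk 10, set 0) → VC-HIT  vc=[12, 6]
12: 0x51 (blk 10, set 0) → L1-HIT  vc=[12, 6]
13: 0x50 (blk 10, set 0) → L1-HIT  vc=[12, 6]
14: 0x34 (blk 6, set 0) → VC-HIT  vc=[12, 10]

OUTCOME = VC-HIT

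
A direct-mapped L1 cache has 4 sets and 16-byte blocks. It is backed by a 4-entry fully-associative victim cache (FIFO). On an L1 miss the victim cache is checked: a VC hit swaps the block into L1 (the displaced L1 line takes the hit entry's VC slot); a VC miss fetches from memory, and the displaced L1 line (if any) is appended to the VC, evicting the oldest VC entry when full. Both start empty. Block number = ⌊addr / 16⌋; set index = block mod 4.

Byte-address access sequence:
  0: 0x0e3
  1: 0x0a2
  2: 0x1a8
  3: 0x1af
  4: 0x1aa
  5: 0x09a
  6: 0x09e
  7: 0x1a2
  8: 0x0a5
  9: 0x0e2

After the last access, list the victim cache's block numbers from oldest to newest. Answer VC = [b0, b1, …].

#0 0xe3→b14/s2 MISS; vc=[]
#1 0xa2→b10/s2 MISS; vc=[14]
#2 0x1a8→b26/s2 MISS; vc=[14,10]
#3 0x1af→b26/s2 L1-HIT; vc=[14,10]
#4 0x1aa→b26/s2 L1-HIT; vc=[14,10]
#5 0x9a→b9/s1 MISS; vc=[14,10]
#6 0x9e→b9/s1 L1-HIT; vc=[14,10]
#7 0x1a2→b26/s2 L1-HIT; vc=[14,10]
#8 0xa5→b10/s2 VC-HIT; vc=[14,26]
#9 0xe2→b14/s2 VC-HIT; vc=[10,26]

VC = [10, 26]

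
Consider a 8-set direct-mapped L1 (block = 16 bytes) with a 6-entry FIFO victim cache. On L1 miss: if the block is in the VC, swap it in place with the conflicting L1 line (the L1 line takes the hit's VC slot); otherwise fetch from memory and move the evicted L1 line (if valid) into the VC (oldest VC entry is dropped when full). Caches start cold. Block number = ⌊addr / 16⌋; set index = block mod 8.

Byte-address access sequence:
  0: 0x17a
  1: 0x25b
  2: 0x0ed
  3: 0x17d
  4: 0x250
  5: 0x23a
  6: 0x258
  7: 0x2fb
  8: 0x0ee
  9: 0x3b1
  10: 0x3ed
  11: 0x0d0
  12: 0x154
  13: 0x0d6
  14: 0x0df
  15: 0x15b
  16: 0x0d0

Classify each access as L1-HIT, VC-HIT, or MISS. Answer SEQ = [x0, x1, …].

  [0] addr=0x17a blk=23 s=7: MISS | VC []
  [1] addr=0x25b blk=37 s=5: MISS | VC []
  [2] addr=0xed blk=14 s=6: MISS | VC []
  [3] addr=0x17d blk=23 s=7: L1-HIT | VC []
  [4] addr=0x250 blk=37 s=5: L1-HIT | VC []
  [5] addr=0x23a blk=35 s=3: MISS | VC []
  [6] addr=0x258 blk=37 s=5: L1-HIT | VC []
  [7] addr=0x2fb blk=47 s=7: MISS | VC [23]
  [8] addr=0xee blk=14 s=6: L1-HIT | VC [23]
  [9] addr=0x3b1 blk=59 s=3: MISS | VC [23, 35]
  [10] addr=0x3ed blk=62 s=6: MISS | VC [23, 35, 14]
  [11] addr=0xd0 blk=13 s=5: MISS | VC [23, 35, 14, 37]
  [12] addr=0x154 blk=21 s=5: MISS | VC [23, 35, 14, 37, 13]
  [13] addr=0xd6 blk=13 s=5: VC-HIT | VC [23, 35, 14, 37, 21]
  [14] addr=0xdf blk=13 s=5: L1-HIT | VC [23, 35, 14, 37, 21]
  [15] addr=0x15b blk=21 s=5: VC-HIT | VC [23, 35, 14, 37, 13]
  [16] addr=0xd0 blk=13 s=5: VC-HIT | VC [23, 35, 14, 37, 21]

SEQ = [MISS, MISS, MISS, L1-HIT, L1-HIT, MISS, L1-HIT, MISS, L1-HIT, MISS, MISS, MISS, MISS, VC-HIT, L1-HIT, VC-HIT, VC-HIT]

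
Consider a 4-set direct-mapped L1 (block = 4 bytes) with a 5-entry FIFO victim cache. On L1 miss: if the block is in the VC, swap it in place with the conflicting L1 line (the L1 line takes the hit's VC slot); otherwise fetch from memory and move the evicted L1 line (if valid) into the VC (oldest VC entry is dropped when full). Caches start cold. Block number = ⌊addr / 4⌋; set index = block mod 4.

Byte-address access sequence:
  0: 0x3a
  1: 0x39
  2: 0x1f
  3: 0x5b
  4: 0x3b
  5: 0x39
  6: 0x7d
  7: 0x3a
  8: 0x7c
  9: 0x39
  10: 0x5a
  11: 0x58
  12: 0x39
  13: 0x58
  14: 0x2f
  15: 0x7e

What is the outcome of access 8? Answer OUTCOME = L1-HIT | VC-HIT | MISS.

OUTCOME = L1-HIT

0: 0x3a (blk 14, set 2) → MISS  vc=[]
1: 0x39 (blk 14, set 2) → L1-HIT  vc=[]
2: 0x1f (blk 7, set 3) → MISS  vc=[]
3: 0x5b (blk 22, set 2) → MISS  vc=[14]
4: 0x3b (blk 14, set 2) → VC-HIT  vc=[22]
5: 0x39 (blk 14, set 2) → L1-HIT  vc=[22]
6: 0x7d (blk 31, set 3) → MISS  vc=[22, 7]
7: 0x3a (blk 14, set 2) → L1-HIT  vc=[22, 7]
8: 0x7c (blk 31, set 3) → L1-HIT  vc=[22, 7]
9: 0x39 (blk 14, set 2) → L1-HIT  vc=[22, 7]
10: 0x5a (blk 22, set 2) → VC-HIT  vc=[14, 7]
11: 0x58 (blk 22, set 2) → L1-HIT  vc=[14, 7]
12: 0x39 (blk 14, set 2) → VC-HIT  vc=[22, 7]
13: 0x58 (blk 22, set 2) → VC-HIT  vc=[14, 7]
14: 0x2f (blk 11, set 3) → MISS  vc=[14, 7, 31]
15: 0x7e (blk 31, set 3) → VC-HIT  vc=[14, 7, 11]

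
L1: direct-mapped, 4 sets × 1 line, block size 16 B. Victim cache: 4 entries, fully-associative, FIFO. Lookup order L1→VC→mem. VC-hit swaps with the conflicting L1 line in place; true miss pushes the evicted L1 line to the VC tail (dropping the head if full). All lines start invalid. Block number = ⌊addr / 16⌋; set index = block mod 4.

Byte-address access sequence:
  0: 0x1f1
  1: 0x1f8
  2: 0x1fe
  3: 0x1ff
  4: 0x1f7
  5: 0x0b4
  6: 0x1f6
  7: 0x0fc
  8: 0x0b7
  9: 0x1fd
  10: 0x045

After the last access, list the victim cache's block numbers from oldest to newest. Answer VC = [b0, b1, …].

VC = [15, 11]

0: 0x1f1 (blk 31, set 3) → MISS  vc=[]
1: 0x1f8 (blk 31, set 3) → L1-HIT  vc=[]
2: 0x1fe (blk 31, set 3) → L1-HIT  vc=[]
3: 0x1ff (blk 31, set 3) → L1-HIT  vc=[]
4: 0x1f7 (blk 31, set 3) → L1-HIT  vc=[]
5: 0xb4 (blk 11, set 3) → MISS  vc=[31]
6: 0x1f6 (blk 31, set 3) → VC-HIT  vc=[11]
7: 0xfc (blk 15, set 3) → MISS  vc=[11, 31]
8: 0xb7 (blk 11, set 3) → VC-HIT  vc=[15, 31]
9: 0x1fd (blk 31, set 3) → VC-HIT  vc=[15, 11]
10: 0x45 (blk 4, set 0) → MISS  vc=[15, 11]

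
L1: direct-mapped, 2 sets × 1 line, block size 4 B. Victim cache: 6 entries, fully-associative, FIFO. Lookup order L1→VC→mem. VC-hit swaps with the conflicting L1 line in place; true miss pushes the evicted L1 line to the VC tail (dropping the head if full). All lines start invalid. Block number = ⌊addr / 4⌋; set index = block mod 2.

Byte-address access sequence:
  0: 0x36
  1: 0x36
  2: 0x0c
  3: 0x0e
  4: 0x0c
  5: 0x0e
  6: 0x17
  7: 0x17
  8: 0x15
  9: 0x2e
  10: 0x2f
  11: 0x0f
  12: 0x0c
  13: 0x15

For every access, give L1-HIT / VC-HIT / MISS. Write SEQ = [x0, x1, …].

0: 0x36 (blk 13, set 1) → MISS  vc=[]
1: 0x36 (blk 13, set 1) → L1-HIT  vc=[]
2: 0xc (blk 3, set 1) → MISS  vc=[13]
3: 0xe (blk 3, set 1) → L1-HIT  vc=[13]
4: 0xc (blk 3, set 1) → L1-HIT  vc=[13]
5: 0xe (blk 3, set 1) → L1-HIT  vc=[13]
6: 0x17 (blk 5, set 1) → MISS  vc=[13, 3]
7: 0x17 (blk 5, set 1) → L1-HIT  vc=[13, 3]
8: 0x15 (blk 5, set 1) → L1-HIT  vc=[13, 3]
9: 0x2e (blk 11, set 1) → MISS  vc=[13, 3, 5]
10: 0x2f (blk 11, set 1) → L1-HIT  vc=[13, 3, 5]
11: 0xf (blk 3, set 1) → VC-HIT  vc=[13, 11, 5]
12: 0xc (blk 3, set 1) → L1-HIT  vc=[13, 11, 5]
13: 0x15 (blk 5, set 1) → VC-HIT  vc=[13, 11, 3]

SEQ = [MISS, L1-HIT, MISS, L1-HIT, L1-HIT, L1-HIT, MISS, L1-HIT, L1-HIT, MISS, L1-HIT, VC-HIT, L1-HIT, VC-HIT]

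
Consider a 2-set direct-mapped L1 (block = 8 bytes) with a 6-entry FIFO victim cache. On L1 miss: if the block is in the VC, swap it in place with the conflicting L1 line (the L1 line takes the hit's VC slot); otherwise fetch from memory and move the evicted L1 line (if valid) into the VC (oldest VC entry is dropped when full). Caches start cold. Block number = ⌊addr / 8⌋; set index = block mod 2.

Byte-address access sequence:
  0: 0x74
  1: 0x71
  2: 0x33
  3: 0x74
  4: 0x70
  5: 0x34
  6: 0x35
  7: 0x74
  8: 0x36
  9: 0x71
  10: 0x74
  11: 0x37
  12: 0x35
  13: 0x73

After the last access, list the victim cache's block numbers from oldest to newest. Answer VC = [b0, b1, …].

VC = [6]

0: 0x74 (blk 14, set 0) → MISS  vc=[]
1: 0x71 (blk 14, set 0) → L1-HIT  vc=[]
2: 0x33 (blk 6, set 0) → MISS  vc=[14]
3: 0x74 (blk 14, set 0) → VC-HIT  vc=[6]
4: 0x70 (blk 14, set 0) → L1-HIT  vc=[6]
5: 0x34 (blk 6, set 0) → VC-HIT  vc=[14]
6: 0x35 (blk 6, set 0) → L1-HIT  vc=[14]
7: 0x74 (blk 14, set 0) → VC-HIT  vc=[6]
8: 0x36 (blk 6, set 0) → VC-HIT  vc=[14]
9: 0x71 (blk 14, set 0) → VC-HIT  vc=[6]
10: 0x74 (blk 14, set 0) → L1-HIT  vc=[6]
11: 0x37 (blk 6, set 0) → VC-HIT  vc=[14]
12: 0x35 (blk 6, set 0) → L1-HIT  vc=[14]
13: 0x73 (blk 14, set 0) → VC-HIT  vc=[6]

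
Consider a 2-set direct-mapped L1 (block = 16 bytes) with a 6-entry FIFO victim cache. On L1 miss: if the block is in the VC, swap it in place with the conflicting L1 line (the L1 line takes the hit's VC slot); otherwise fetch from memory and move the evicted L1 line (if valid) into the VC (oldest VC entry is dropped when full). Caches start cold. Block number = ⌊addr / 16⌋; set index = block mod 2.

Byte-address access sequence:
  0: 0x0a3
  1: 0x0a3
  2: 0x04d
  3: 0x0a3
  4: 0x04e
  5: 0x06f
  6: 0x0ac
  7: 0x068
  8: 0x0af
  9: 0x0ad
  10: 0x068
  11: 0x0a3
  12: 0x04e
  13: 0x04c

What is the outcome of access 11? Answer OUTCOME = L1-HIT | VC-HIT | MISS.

0: 0xa3 (blk 10, set 0) → MISS  vc=[]
1: 0xa3 (blk 10, set 0) → L1-HIT  vc=[]
2: 0x4d (blk 4, set 0) → MISS  vc=[10]
3: 0xa3 (blk 10, set 0) → VC-HIT  vc=[4]
4: 0x4e (blk 4, set 0) → VC-HIT  vc=[10]
5: 0x6f (blk 6, set 0) → MISS  vc=[10, 4]
6: 0xac (blk 10, set 0) → VC-HIT  vc=[6, 4]
7: 0x68 (blk 6, set 0) → VC-HIT  vc=[10, 4]
8: 0xaf (blk 10, set 0) → VC-HIT  vc=[6, 4]
9: 0xad (blk 10, set 0) → L1-HIT  vc=[6, 4]
10: 0x68 (blk 6, set 0) → VC-HIT  vc=[10, 4]
11: 0xa3 (blk 10, set 0) → VC-HIT  vc=[6, 4]
12: 0x4e (blk 4, set 0) → VC-HIT  vc=[6, 10]
13: 0x4c (blk 4, set 0) → L1-HIT  vc=[6, 10]

OUTCOME = VC-HIT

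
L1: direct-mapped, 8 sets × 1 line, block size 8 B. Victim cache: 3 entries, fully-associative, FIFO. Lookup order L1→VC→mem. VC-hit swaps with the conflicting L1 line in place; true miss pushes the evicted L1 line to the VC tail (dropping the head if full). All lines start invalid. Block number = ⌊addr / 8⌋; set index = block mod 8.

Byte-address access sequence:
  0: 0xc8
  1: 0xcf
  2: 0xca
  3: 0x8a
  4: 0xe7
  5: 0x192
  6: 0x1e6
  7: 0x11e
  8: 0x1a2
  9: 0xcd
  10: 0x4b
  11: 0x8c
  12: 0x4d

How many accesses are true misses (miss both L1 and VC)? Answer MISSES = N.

  [0] addr=0xc8 blk=25 s=1: MISS | VC []
  [1] addr=0xcf blk=25 s=1: L1-HIT | VC []
  [2] addr=0xca blk=25 s=1: L1-HIT | VC []
  [3] addr=0x8a blk=17 s=1: MISS | VC [25]
  [4] addr=0xe7 blk=28 s=4: MISS | VC [25]
  [5] addr=0x192 blk=50 s=2: MISS | VC [25]
  [6] addr=0x1e6 blk=60 s=4: MISS | VC [25, 28]
  [7] addr=0x11e blk=35 s=3: MISS | VC [25, 28]
  [8] addr=0x1a2 blk=52 s=4: MISS | VC [25, 28, 60]
  [9] addr=0xcd blk=25 s=1: VC-HIT | VC [17, 28, 60]
  [10] addr=0x4b blk=9 s=1: MISS | VC [28, 60, 25]
  [11] addr=0x8c blk=17 s=1: MISS | VC [60, 25, 9]
  [12] addr=0x4d blk=9 s=1: VC-HIT | VC [60, 25, 17]

MISSES = 9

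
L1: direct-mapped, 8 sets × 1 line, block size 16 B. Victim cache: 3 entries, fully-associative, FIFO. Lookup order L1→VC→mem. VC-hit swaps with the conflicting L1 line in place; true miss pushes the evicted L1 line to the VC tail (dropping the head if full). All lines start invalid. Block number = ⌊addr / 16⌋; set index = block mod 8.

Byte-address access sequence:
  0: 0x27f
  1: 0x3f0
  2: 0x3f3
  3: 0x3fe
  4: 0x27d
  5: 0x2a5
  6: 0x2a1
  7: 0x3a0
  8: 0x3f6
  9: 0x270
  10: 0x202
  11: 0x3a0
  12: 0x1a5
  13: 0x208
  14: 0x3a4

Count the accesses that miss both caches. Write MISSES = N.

  [0] addr=0x27f blk=39 s=7: MISS | VC []
  [1] addr=0x3f0 blk=63 s=7: MISS | VC [39]
  [2] addr=0x3f3 blk=63 s=7: L1-HIT | VC [39]
  [3] addr=0x3fe blk=63 s=7: L1-HIT | VC [39]
  [4] addr=0x27d blk=39 s=7: VC-HIT | VC [63]
  [5] addr=0x2a5 blk=42 s=2: MISS | VC [63]
  [6] addr=0x2a1 blk=42 s=2: L1-HIT | VC [63]
  [7] addr=0x3a0 blk=58 s=2: MISS | VC [63, 42]
  [8] addr=0x3f6 blk=63 s=7: VC-HIT | VC [39, 42]
  [9] addr=0x270 blk=39 s=7: VC-HIT | VC [63, 42]
  [10] addr=0x202 blk=32 s=0: MISS | VC [63, 42]
  [11] addr=0x3a0 blk=58 s=2: L1-HIT | VC [63, 42]
  [12] addr=0x1a5 blk=26 s=2: MISS | VC [63, 42, 58]
  [13] addr=0x208 blk=32 s=0: L1-HIT | VC [63, 42, 58]
  [14] addr=0x3a4 blk=58 s=2: VC-HIT | VC [63, 42, 26]

MISSES = 6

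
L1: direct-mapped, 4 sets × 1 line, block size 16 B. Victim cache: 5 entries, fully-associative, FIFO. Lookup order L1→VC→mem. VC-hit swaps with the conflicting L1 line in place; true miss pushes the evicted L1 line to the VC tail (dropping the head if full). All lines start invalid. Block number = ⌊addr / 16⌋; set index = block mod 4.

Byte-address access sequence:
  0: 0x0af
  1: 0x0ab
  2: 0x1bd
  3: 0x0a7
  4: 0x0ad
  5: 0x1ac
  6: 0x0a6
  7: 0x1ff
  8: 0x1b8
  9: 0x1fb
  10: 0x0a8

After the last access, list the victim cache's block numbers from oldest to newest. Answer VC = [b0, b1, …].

0: 0xaf (blk 10, set 2) → MISS  vc=[]
1: 0xab (blk 10, set 2) → L1-HIT  vc=[]
2: 0x1bd (blk 27, set 3) → MISS  vc=[]
3: 0xa7 (blk 10, set 2) → L1-HIT  vc=[]
4: 0xad (blk 10, set 2) → L1-HIT  vc=[]
5: 0x1ac (blk 26, set 2) → MISS  vc=[10]
6: 0xa6 (blk 10, set 2) → VC-HIT  vc=[26]
7: 0x1ff (blk 31, set 3) → MISS  vc=[26, 27]
8: 0x1b8 (blk 27, set 3) → VC-HIT  vc=[26, 31]
9: 0x1fb (blk 31, set 3) → VC-HIT  vc=[26, 27]
10: 0xa8 (blk 10, set 2) → L1-HIT  vc=[26, 27]

VC = [26, 27]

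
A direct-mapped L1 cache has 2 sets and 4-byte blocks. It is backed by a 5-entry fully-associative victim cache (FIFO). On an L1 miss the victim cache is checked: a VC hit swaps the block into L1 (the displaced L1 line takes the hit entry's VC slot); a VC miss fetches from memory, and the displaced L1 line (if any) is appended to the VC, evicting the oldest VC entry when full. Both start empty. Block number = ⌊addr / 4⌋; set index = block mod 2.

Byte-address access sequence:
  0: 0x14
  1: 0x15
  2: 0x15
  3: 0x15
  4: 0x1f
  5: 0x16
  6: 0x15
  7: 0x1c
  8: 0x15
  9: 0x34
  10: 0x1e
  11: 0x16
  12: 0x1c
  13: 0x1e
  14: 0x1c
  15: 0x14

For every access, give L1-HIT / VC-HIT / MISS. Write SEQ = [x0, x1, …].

  [0] addr=0x14 blk=5 s=1: MISS | VC []
  [1] addr=0x15 blk=5 s=1: L1-HIT | VC []
  [2] addr=0x15 blk=5 s=1: L1-HIT | VC []
  [3] addr=0x15 blk=5 s=1: L1-HIT | VC []
  [4] addr=0x1f blk=7 s=1: MISS | VC [5]
  [5] addr=0x16 blk=5 s=1: VC-HIT | VC [7]
  [6] addr=0x15 blk=5 s=1: L1-HIT | VC [7]
  [7] addr=0x1c blk=7 s=1: VC-HIT | VC [5]
  [8] addr=0x15 blk=5 s=1: VC-HIT | VC [7]
  [9] addr=0x34 blk=13 s=1: MISS | VC [7, 5]
  [10] addr=0x1e blk=7 s=1: VC-HIT | VC [13, 5]
  [11] addr=0x16 blk=5 s=1: VC-HIT | VC [13, 7]
  [12] addr=0x1c blk=7 s=1: VC-HIT | VC [13, 5]
  [13] addr=0x1e blk=7 s=1: L1-HIT | VC [13, 5]
  [14] addr=0x1c blk=7 s=1: L1-HIT | VC [13, 5]
  [15] addr=0x14 blk=5 s=1: VC-HIT | VC [13, 7]

SEQ = [MISS, L1-HIT, L1-HIT, L1-HIT, MISS, VC-HIT, L1-HIT, VC-HIT, VC-HIT, MISS, VC-HIT, VC-HIT, VC-HIT, L1-HIT, L1-HIT, VC-HIT]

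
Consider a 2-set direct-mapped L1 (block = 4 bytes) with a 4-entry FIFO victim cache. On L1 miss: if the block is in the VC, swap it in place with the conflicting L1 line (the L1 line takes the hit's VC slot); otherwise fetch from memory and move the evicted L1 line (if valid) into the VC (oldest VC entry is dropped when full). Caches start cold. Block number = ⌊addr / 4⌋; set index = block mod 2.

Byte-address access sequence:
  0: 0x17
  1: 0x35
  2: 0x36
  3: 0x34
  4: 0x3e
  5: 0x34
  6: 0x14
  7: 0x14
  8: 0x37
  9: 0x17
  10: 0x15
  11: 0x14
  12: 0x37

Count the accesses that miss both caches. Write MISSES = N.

MISSES = 3

  [0] addr=0x17 blk=5 s=1: MISS | VC []
  [1] addr=0x35 blk=13 s=1: MISS | VC [5]
  [2] addr=0x36 blk=13 s=1: L1-HIT | VC [5]
  [3] addr=0x34 blk=13 s=1: L1-HIT | VC [5]
  [4] addr=0x3e blk=15 s=1: MISS | VC [5, 13]
  [5] addr=0x34 blk=13 s=1: VC-HIT | VC [5, 15]
  [6] addr=0x14 blk=5 s=1: VC-HIT | VC [13, 15]
  [7] addr=0x14 blk=5 s=1: L1-HIT | VC [13, 15]
  [8] addr=0x37 blk=13 s=1: VC-HIT | VC [5, 15]
  [9] addr=0x17 blk=5 s=1: VC-HIT | VC [13, 15]
  [10] addr=0x15 blk=5 s=1: L1-HIT | VC [13, 15]
  [11] addr=0x14 blk=5 s=1: L1-HIT | VC [13, 15]
  [12] addr=0x37 blk=13 s=1: VC-HIT | VC [5, 15]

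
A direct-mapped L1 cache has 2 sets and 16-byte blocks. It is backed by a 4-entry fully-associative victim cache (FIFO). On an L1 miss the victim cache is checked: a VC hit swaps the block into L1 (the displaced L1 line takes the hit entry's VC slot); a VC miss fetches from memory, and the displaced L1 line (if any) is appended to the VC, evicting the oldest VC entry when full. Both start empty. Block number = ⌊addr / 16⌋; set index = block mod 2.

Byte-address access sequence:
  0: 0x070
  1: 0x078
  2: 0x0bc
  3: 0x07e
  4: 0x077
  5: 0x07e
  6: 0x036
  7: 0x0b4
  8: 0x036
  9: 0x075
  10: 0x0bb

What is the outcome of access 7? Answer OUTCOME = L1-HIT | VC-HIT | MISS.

0: 0x70 (blk 7, set 1) → MISS  vc=[]
1: 0x78 (blk 7, set 1) → L1-HIT  vc=[]
2: 0xbc (blk 11, set 1) → MISS  vc=[7]
3: 0x7e (blk 7, set 1) → VC-HIT  vc=[11]
4: 0x77 (blk 7, set 1) → L1-HIT  vc=[11]
5: 0x7e (blk 7, set 1) → L1-HIT  vc=[11]
6: 0x36 (blk 3, set 1) → MISS  vc=[11, 7]
7: 0xb4 (blk 11, set 1) → VC-HIT  vc=[3, 7]
8: 0x36 (blk 3, set 1) → VC-HIT  vc=[11, 7]
9: 0x75 (blk 7, set 1) → VC-HIT  vc=[11, 3]
10: 0xbb (blk 11, set 1) → VC-HIT  vc=[7, 3]

OUTCOME = VC-HIT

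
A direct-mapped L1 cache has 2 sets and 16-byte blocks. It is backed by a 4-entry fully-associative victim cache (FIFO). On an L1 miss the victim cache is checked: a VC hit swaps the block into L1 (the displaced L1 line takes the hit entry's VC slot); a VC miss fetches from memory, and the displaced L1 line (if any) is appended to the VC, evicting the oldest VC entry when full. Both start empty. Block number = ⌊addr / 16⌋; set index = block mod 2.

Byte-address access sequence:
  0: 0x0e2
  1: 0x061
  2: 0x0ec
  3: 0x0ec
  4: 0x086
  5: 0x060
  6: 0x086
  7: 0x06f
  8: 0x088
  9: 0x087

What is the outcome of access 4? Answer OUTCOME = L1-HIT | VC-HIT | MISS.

0: 0xe2 (blk 14, set 0) → MISS  vc=[]
1: 0x61 (blk 6, set 0) → MISS  vc=[14]
2: 0xec (blk 14, set 0) → VC-HIT  vc=[6]
3: 0xec (blk 14, set 0) → L1-HIT  vc=[6]
4: 0x86 (blk 8, set 0) → MISS  vc=[6, 14]
5: 0x60 (blk 6, set 0) → VC-HIT  vc=[8, 14]
6: 0x86 (blk 8, set 0) → VC-HIT  vc=[6, 14]
7: 0x6f (blk 6, set 0) → VC-HIT  vc=[8, 14]
8: 0x88 (blk 8, set 0) → VC-HIT  vc=[6, 14]
9: 0x87 (blk 8, set 0) → L1-HIT  vc=[6, 14]

OUTCOME = MISS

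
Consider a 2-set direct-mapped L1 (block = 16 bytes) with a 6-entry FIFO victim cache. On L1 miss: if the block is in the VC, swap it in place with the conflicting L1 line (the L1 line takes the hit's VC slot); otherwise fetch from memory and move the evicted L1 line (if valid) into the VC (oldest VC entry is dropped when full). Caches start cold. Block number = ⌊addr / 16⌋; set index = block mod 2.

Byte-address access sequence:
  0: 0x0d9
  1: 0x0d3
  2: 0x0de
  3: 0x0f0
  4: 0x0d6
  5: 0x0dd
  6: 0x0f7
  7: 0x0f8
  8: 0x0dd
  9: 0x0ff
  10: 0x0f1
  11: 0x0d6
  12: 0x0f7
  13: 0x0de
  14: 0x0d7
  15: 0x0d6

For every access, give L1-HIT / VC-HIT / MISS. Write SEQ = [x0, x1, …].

SEQ = [MISS, L1-HIT, L1-HIT, MISS, VC-HIT, L1-HIT, VC-HIT, L1-HIT, VC-HIT, VC-HIT, L1-HIT, VC-HIT, VC-HIT, VC-HIT, L1-HIT, L1-HIT]

#0 0xd9→b13/s1 MISS; vc=[]
#1 0xd3→b13/s1 L1-HIT; vc=[]
#2 0xde→b13/s1 L1-HIT; vc=[]
#3 0xf0→b15/s1 MISS; vc=[13]
#4 0xd6→b13/s1 VC-HIT; vc=[15]
#5 0xdd→b13/s1 L1-HIT; vc=[15]
#6 0xf7→b15/s1 VC-HIT; vc=[13]
#7 0xf8→b15/s1 L1-HIT; vc=[13]
#8 0xdd→b13/s1 VC-HIT; vc=[15]
#9 0xff→b15/s1 VC-HIT; vc=[13]
#10 0xf1→b15/s1 L1-HIT; vc=[13]
#11 0xd6→b13/s1 VC-HIT; vc=[15]
#12 0xf7→b15/s1 VC-HIT; vc=[13]
#13 0xde→b13/s1 VC-HIT; vc=[15]
#14 0xd7→b13/s1 L1-HIT; vc=[15]
#15 0xd6→b13/s1 L1-HIT; vc=[15]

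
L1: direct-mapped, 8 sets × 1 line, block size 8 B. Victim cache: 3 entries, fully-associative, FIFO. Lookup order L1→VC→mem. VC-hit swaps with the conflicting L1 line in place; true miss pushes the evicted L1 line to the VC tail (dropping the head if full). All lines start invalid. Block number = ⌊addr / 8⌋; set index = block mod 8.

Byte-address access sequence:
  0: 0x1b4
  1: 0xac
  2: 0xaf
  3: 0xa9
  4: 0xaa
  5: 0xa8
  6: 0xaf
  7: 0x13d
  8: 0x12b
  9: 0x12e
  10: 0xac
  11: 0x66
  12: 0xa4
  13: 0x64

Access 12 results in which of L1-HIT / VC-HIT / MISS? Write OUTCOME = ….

OUTCOME = MISS

  [0] addr=0x1b4 blk=54 s=6: MISS | VC []
  [1] addr=0xac blk=21 s=5: MISS | VC []
  [2] addr=0xaf blk=21 s=5: L1-HIT | VC []
  [3] addr=0xa9 blk=21 s=5: L1-HIT | VC []
  [4] addr=0xaa blk=21 s=5: L1-HIT | VC []
  [5] addr=0xa8 blk=21 s=5: L1-HIT | VC []
  [6] addr=0xaf blk=21 s=5: L1-HIT | VC []
  [7] addr=0x13d blk=39 s=7: MISS | VC []
  [8] addr=0x12b blk=37 s=5: MISS | VC [21]
  [9] addr=0x12e blk=37 s=5: L1-HIT | VC [21]
  [10] addr=0xac blk=21 s=5: VC-HIT | VC [37]
  [11] addr=0x66 blk=12 s=4: MISS | VC [37]
  [12] addr=0xa4 blk=20 s=4: MISS | VC [37, 12]
  [13] addr=0x64 blk=12 s=4: VC-HIT | VC [37, 20]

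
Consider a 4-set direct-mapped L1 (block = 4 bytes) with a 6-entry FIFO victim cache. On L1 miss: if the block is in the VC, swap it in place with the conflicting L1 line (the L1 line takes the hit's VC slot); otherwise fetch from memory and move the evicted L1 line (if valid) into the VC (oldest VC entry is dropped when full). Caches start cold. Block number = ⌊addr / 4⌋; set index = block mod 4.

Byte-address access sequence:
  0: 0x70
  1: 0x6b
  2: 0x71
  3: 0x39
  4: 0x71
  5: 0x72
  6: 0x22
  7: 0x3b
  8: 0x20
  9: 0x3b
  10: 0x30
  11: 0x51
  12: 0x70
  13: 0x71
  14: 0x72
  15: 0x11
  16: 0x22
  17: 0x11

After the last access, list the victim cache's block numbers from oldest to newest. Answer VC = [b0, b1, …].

#0 0x70→b28/s0 MISS; vc=[]
#1 0x6b→b26/s2 MISS; vc=[]
#2 0x71→b28/s0 L1-HIT; vc=[]
#3 0x39→b14/s2 MISS; vc=[26]
#4 0x71→b28/s0 L1-HIT; vc=[26]
#5 0x72→b28/s0 L1-HIT; vc=[26]
#6 0x22→b8/s0 MISS; vc=[26,28]
#7 0x3b→b14/s2 L1-HIT; vc=[26,28]
#8 0x20→b8/s0 L1-HIT; vc=[26,28]
#9 0x3b→b14/s2 L1-HIT; vc=[26,28]
#10 0x30→b12/s0 MISS; vc=[26,28,8]
#11 0x51→b20/s0 MISS; vc=[26,28,8,12]
#12 0x70→b28/s0 VC-HIT; vc=[26,20,8,12]
#13 0x71→b28/s0 L1-HIT; vc=[26,20,8,12]
#14 0x72→b28/s0 L1-HIT; vc=[26,20,8,12]
#15 0x11→b4/s0 MISS; vc=[26,20,8,12,28]
#16 0x22→b8/s0 VC-HIT; vc=[26,20,4,12,28]
#17 0x11→b4/s0 VC-HIT; vc=[26,20,8,12,28]

VC = [26, 20, 8, 12, 28]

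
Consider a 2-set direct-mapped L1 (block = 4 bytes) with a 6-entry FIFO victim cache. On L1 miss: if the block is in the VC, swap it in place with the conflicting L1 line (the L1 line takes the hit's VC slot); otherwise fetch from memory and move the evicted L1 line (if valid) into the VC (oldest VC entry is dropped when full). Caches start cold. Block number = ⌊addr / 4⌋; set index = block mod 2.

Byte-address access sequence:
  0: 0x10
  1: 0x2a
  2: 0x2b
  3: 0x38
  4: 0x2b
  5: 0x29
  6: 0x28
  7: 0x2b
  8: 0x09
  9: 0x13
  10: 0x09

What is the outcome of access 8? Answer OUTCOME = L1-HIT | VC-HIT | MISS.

OUTCOME = MISS

#0 0x10→b4/s0 MISS; vc=[]
#1 0x2a→b10/s0 MISS; vc=[4]
#2 0x2b→b10/s0 L1-HIT; vc=[4]
#3 0x38→b14/s0 MISS; vc=[4,10]
#4 0x2b→b10/s0 VC-HIT; vc=[4,14]
#5 0x29→b10/s0 L1-HIT; vc=[4,14]
#6 0x28→b10/s0 L1-HIT; vc=[4,14]
#7 0x2b→b10/s0 L1-HIT; vc=[4,14]
#8 0x9→b2/s0 MISS; vc=[4,14,10]
#9 0x13→b4/s0 VC-HIT; vc=[2,14,10]
#10 0x9→b2/s0 VC-HIT; vc=[4,14,10]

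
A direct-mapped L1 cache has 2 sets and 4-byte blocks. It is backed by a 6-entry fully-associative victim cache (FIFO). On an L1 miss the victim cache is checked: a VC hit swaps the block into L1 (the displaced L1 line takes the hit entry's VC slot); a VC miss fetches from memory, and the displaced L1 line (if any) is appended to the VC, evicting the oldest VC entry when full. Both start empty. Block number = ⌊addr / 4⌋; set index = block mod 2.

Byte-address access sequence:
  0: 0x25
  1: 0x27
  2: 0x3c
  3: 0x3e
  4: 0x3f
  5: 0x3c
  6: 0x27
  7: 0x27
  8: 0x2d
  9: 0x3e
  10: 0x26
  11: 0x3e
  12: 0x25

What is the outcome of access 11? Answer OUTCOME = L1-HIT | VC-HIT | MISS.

0: 0x25 (blk 9, set 1) → MISS  vc=[]
1: 0x27 (blk 9, set 1) → L1-HIT  vc=[]
2: 0x3c (blk 15, set 1) → MISS  vc=[9]
3: 0x3e (blk 15, set 1) → L1-HIT  vc=[9]
4: 0x3f (blk 15, set 1) → L1-HIT  vc=[9]
5: 0x3c (blk 15, set 1) → L1-HIT  vc=[9]
6: 0x27 (blk 9, set 1) → VC-HIT  vc=[15]
7: 0x27 (blk 9, set 1) → L1-HIT  vc=[15]
8: 0x2d (blk 11, set 1) → MISS  vc=[15, 9]
9: 0x3e (blk 15, set 1) → VC-HIT  vc=[11, 9]
10: 0x26 (blk 9, set 1) → VC-HIT  vc=[11, 15]
11: 0x3e (blk 15, set 1) → VC-HIT  vc=[11, 9]
12: 0x25 (blk 9, set 1) → VC-HIT  vc=[11, 15]

OUTCOME = VC-HIT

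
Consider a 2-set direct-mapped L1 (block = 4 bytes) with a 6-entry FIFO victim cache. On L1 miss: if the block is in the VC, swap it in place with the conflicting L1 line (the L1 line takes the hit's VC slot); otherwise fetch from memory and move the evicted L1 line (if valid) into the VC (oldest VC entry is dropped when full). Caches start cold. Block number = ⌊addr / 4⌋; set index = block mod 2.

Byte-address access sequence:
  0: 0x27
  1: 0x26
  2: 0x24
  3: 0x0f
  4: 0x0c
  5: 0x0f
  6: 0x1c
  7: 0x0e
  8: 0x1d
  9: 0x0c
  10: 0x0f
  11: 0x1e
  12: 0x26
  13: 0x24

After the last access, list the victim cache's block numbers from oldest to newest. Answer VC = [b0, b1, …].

VC = [7, 3]

0: 0x27 (blk 9, set 1) → MISS  vc=[]
1: 0x26 (blk 9, set 1) → L1-HIT  vc=[]
2: 0x24 (blk 9, set 1) → L1-HIT  vc=[]
3: 0xf (blk 3, set 1) → MISS  vc=[9]
4: 0xc (blk 3, set 1) → L1-HIT  vc=[9]
5: 0xf (blk 3, set 1) → L1-HIT  vc=[9]
6: 0x1c (blk 7, set 1) → MISS  vc=[9, 3]
7: 0xe (blk 3, set 1) → VC-HIT  vc=[9, 7]
8: 0x1d (blk 7, set 1) → VC-HIT  vc=[9, 3]
9: 0xc (blk 3, set 1) → VC-HIT  vc=[9, 7]
10: 0xf (blk 3, set 1) → L1-HIT  vc=[9, 7]
11: 0x1e (blk 7, set 1) → VC-HIT  vc=[9, 3]
12: 0x26 (blk 9, set 1) → VC-HIT  vc=[7, 3]
13: 0x24 (blk 9, set 1) → L1-HIT  vc=[7, 3]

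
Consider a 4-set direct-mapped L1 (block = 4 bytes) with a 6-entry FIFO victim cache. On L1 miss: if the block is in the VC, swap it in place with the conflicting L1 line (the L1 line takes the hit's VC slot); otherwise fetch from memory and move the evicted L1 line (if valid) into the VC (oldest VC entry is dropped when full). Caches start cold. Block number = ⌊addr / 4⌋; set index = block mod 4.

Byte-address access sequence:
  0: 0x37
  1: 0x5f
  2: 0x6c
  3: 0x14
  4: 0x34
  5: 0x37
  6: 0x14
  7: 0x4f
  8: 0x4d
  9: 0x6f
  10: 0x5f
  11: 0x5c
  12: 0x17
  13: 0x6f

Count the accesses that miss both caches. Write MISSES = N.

MISSES = 5

#0 0x37→b13/s1 MISS; vc=[]
#1 0x5f→b23/s3 MISS; vc=[]
#2 0x6c→b27/s3 MISS; vc=[23]
#3 0x14→b5/s1 MISS; vc=[23,13]
#4 0x34→b13/s1 VC-HIT; vc=[23,5]
#5 0x37→b13/s1 L1-HIT; vc=[23,5]
#6 0x14→b5/s1 VC-HIT; vc=[23,13]
#7 0x4f→b19/s3 MISS; vc=[23,13,27]
#8 0x4d→b19/s3 L1-HIT; vc=[23,13,27]
#9 0x6f→b27/s3 VC-HIT; vc=[23,13,19]
#10 0x5f→b23/s3 VC-HIT; vc=[27,13,19]
#11 0x5c→b23/s3 L1-HIT; vc=[27,13,19]
#12 0x17→b5/s1 L1-HIT; vc=[27,13,19]
#13 0x6f→b27/s3 VC-HIT; vc=[23,13,19]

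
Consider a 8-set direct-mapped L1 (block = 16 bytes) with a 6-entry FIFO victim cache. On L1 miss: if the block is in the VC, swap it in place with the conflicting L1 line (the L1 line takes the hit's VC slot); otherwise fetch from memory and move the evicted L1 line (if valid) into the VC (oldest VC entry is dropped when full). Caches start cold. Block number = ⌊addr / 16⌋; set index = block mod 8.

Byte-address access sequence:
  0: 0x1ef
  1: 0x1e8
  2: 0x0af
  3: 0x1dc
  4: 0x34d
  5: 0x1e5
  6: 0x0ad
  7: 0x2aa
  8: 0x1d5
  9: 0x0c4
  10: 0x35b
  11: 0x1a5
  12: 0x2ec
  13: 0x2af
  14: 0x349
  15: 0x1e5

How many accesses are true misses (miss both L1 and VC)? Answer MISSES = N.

  [0] addr=0x1ef blk=30 s=6: MISS | VC []
  [1] addr=0x1e8 blk=30 s=6: L1-HIT | VC []
  [2] addr=0xaf blk=10 s=2: MISS | VC []
  [3] addr=0x1dc blk=29 s=5: MISS | VC []
  [4] addr=0x34d blk=52 s=4: MISS | VC []
  [5] addr=0x1e5 blk=30 s=6: L1-HIT | VC []
  [6] addr=0xad blk=10 s=2: L1-HIT | VC []
  [7] addr=0x2aa blk=42 s=2: MISS | VC [10]
  [8] addr=0x1d5 blk=29 s=5: L1-HIT | VC [10]
  [9] addr=0xc4 blk=12 s=4: MISS | VC [10, 52]
  [10] addr=0x35b blk=53 s=5: MISS | VC [10, 52, 29]
  [11] addr=0x1a5 blk=26 s=2: MISS | VC [10, 52, 29, 42]
  [12] addr=0x2ec blk=46 s=6: MISS | VC [10, 52, 29, 42, 30]
  [13] addr=0x2af blk=42 s=2: VC-HIT | VC [10, 52, 29, 26, 30]
  [14] addr=0x349 blk=52 s=4: VC-HIT | VC [10, 12, 29, 26, 30]
  [15] addr=0x1e5 blk=30 s=6: VC-HIT | VC [10, 12, 29, 26, 46]

MISSES = 9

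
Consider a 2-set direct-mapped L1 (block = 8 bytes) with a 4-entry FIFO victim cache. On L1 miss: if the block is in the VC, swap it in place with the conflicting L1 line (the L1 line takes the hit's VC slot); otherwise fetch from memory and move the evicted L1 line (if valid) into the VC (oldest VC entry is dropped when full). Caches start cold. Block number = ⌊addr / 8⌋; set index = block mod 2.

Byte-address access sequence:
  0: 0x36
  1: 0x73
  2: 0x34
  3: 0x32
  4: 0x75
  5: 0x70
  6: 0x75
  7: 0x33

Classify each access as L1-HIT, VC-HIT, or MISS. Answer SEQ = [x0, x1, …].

SEQ = [MISS, MISS, VC-HIT, L1-HIT, VC-HIT, L1-HIT, L1-HIT, VC-HIT]

#0 0x36→b6/s0 MISS; vc=[]
#1 0x73→b14/s0 MISS; vc=[6]
#2 0x34→b6/s0 VC-HIT; vc=[14]
#3 0x32→b6/s0 L1-HIT; vc=[14]
#4 0x75→b14/s0 VC-HIT; vc=[6]
#5 0x70→b14/s0 L1-HIT; vc=[6]
#6 0x75→b14/s0 L1-HIT; vc=[6]
#7 0x33→b6/s0 VC-HIT; vc=[14]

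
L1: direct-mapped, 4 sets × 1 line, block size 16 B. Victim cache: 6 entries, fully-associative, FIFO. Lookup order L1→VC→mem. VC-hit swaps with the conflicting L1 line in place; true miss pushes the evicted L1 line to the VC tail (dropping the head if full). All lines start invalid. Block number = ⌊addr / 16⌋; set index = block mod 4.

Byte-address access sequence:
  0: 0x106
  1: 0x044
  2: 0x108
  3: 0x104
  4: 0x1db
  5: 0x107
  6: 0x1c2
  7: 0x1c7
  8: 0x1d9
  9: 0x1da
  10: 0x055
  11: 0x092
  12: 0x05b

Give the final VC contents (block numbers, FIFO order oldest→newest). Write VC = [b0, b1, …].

VC = [4, 16, 29, 9]

  [0] addr=0x106 blk=16 s=0: MISS | VC []
  [1] addr=0x44 blk=4 s=0: MISS | VC [16]
  [2] addr=0x108 blk=16 s=0: VC-HIT | VC [4]
  [3] addr=0x104 blk=16 s=0: L1-HIT | VC [4]
  [4] addr=0x1db blk=29 s=1: MISS | VC [4]
  [5] addr=0x107 blk=16 s=0: L1-HIT | VC [4]
  [6] addr=0x1c2 blk=28 s=0: MISS | VC [4, 16]
  [7] addr=0x1c7 blk=28 s=0: L1-HIT | VC [4, 16]
  [8] addr=0x1d9 blk=29 s=1: L1-HIT | VC [4, 16]
  [9] addr=0x1da blk=29 s=1: L1-HIT | VC [4, 16]
  [10] addr=0x55 blk=5 s=1: MISS | VC [4, 16, 29]
  [11] addr=0x92 blk=9 s=1: MISS | VC [4, 16, 29, 5]
  [12] addr=0x5b blk=5 s=1: VC-HIT | VC [4, 16, 29, 9]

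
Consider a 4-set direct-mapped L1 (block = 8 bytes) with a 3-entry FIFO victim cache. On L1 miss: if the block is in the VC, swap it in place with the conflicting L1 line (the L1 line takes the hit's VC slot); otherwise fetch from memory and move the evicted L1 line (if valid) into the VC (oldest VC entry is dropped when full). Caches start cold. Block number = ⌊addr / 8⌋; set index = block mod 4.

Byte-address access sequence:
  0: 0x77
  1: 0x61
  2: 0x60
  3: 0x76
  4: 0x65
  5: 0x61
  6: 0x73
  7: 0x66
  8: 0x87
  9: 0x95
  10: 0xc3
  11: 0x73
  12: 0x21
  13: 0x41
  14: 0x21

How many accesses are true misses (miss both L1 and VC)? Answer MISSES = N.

MISSES = 7

  [0] addr=0x77 blk=14 s=2: MISS | VC []
  [1] addr=0x61 blk=12 s=0: MISS | VC []
  [2] addr=0x60 blk=12 s=0: L1-HIT | VC []
  [3] addr=0x76 blk=14 s=2: L1-HIT | VC []
  [4] addr=0x65 blk=12 s=0: L1-HIT | VC []
  [5] addr=0x61 blk=12 s=0: L1-HIT | VC []
  [6] addr=0x73 blk=14 s=2: L1-HIT | VC []
  [7] addr=0x66 blk=12 s=0: L1-HIT | VC []
  [8] addr=0x87 blk=16 s=0: MISS | VC [12]
  [9] addr=0x95 blk=18 s=2: MISS | VC [12, 14]
  [10] addr=0xc3 blk=24 s=0: MISS | VC [12, 14, 16]
  [11] addr=0x73 blk=14 s=2: VC-HIT | VC [12, 18, 16]
  [12] addr=0x21 blk=4 s=0: MISS | VC [18, 16, 24]
  [13] addr=0x41 blk=8 s=0: MISS | VC [16, 24, 4]
  [14] addr=0x21 blk=4 s=0: VC-HIT | VC [16, 24, 8]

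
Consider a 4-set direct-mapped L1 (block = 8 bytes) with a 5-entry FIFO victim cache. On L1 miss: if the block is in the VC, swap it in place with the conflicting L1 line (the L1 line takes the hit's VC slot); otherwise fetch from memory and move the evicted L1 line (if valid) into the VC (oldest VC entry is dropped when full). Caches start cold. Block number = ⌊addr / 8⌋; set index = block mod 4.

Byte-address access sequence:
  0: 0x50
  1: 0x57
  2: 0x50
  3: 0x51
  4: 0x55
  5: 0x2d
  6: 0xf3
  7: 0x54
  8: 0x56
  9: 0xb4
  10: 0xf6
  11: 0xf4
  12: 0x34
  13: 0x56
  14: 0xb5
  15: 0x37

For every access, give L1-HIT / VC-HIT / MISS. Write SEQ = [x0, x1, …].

0: 0x50 (blk 10, set 2) → MISS  vc=[]
1: 0x57 (blk 10, set 2) → L1-HIT  vc=[]
2: 0x50 (blk 10, set 2) → L1-HIT  vc=[]
3: 0x51 (blk 10, set 2) → L1-HIT  vc=[]
4: 0x55 (blk 10, set 2) → L1-HIT  vc=[]
5: 0x2d (blk 5, set 1) → MISS  vc=[]
6: 0xf3 (blk 30, set 2) → MISS  vc=[10]
7: 0x54 (blk 10, set 2) → VC-HIT  vc=[30]
8: 0x56 (blk 10, set 2) → L1-HIT  vc=[30]
9: 0xb4 (blk 22, set 2) → MISS  vc=[30, 10]
10: 0xf6 (blk 30, set 2) → VC-HIT  vc=[22, 10]
11: 0xf4 (blk 30, set 2) → L1-HIT  vc=[22, 10]
12: 0x34 (blk 6, set 2) → MISS  vc=[22, 10, 30]
13: 0x56 (blk 10, set 2) → VC-HIT  vc=[22, 6, 30]
14: 0xb5 (blk 22, set 2) → VC-HIT  vc=[10, 6, 30]
15: 0x37 (blk 6, set 2) → VC-HIT  vc=[10, 22, 30]

SEQ = [MISS, L1-HIT, L1-HIT, L1-HIT, L1-HIT, MISS, MISS, VC-HIT, L1-HIT, MISS, VC-HIT, L1-HIT, MISS, VC-HIT, VC-HIT, VC-HIT]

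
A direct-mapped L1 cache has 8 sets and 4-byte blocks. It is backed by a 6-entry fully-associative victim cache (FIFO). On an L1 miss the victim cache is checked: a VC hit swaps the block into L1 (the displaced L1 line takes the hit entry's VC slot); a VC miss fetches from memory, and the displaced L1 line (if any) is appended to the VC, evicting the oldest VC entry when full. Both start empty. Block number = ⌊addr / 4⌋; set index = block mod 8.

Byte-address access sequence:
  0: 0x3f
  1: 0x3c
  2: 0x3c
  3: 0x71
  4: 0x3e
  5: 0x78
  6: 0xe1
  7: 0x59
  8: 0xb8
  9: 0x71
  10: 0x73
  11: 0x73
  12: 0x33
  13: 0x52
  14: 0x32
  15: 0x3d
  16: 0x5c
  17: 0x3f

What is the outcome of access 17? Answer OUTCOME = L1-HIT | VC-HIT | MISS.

OUTCOME = VC-HIT

  [0] addr=0x3f blk=15 s=7: MISS | VC []
  [1] addr=0x3c blk=15 s=7: L1-HIT | VC []
  [2] addr=0x3c blk=15 s=7: L1-HIT | VC []
  [3] addr=0x71 blk=28 s=4: MISS | VC []
  [4] addr=0x3e blk=15 s=7: L1-HIT | VC []
  [5] addr=0x78 blk=30 s=6: MISS | VC []
  [6] addr=0xe1 blk=56 s=0: MISS | VC []
  [7] addr=0x59 blk=22 s=6: MISS | VC [30]
  [8] addr=0xb8 blk=46 s=6: MISS | VC [30, 22]
  [9] addr=0x71 blk=28 s=4: L1-HIT | VC [30, 22]
  [10] addr=0x73 blk=28 s=4: L1-HIT | VC [30, 22]
  [11] addr=0x73 blk=28 s=4: L1-HIT | VC [30, 22]
  [12] addr=0x33 blk=12 s=4: MISS | VC [30, 22, 28]
  [13] addr=0x52 blk=20 s=4: MISS | VC [30, 22, 28, 12]
  [14] addr=0x32 blk=12 s=4: VC-HIT | VC [30, 22, 28, 20]
  [15] addr=0x3d blk=15 s=7: L1-HIT | VC [30, 22, 28, 20]
  [16] addr=0x5c blk=23 s=7: MISS | VC [30, 22, 28, 20, 15]
  [17] addr=0x3f blk=15 s=7: VC-HIT | VC [30, 22, 28, 20, 23]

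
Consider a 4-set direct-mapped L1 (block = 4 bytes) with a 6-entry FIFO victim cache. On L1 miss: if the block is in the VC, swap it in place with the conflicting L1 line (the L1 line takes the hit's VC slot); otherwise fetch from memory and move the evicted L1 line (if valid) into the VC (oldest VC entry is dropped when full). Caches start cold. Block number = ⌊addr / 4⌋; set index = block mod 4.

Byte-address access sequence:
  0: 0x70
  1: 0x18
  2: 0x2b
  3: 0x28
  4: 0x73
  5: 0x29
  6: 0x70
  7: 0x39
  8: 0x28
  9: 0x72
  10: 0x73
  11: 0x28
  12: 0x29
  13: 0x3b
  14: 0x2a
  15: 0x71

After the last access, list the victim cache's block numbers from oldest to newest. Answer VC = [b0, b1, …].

VC = [6, 14]

#0 0x70→b28/s0 MISS; vc=[]
#1 0x18→b6/s2 MISS; vc=[]
#2 0x2b→b10/s2 MISS; vc=[6]
#3 0x28→b10/s2 L1-HIT; vc=[6]
#4 0x73→b28/s0 L1-HIT; vc=[6]
#5 0x29→b10/s2 L1-HIT; vc=[6]
#6 0x70→b28/s0 L1-HIT; vc=[6]
#7 0x39→b14/s2 MISS; vc=[6,10]
#8 0x28→b10/s2 VC-HIT; vc=[6,14]
#9 0x72→b28/s0 L1-HIT; vc=[6,14]
#10 0x73→b28/s0 L1-HIT; vc=[6,14]
#11 0x28→b10/s2 L1-HIT; vc=[6,14]
#12 0x29→b10/s2 L1-HIT; vc=[6,14]
#13 0x3b→b14/s2 VC-HIT; vc=[6,10]
#14 0x2a→b10/s2 VC-HIT; vc=[6,14]
#15 0x71→b28/s0 L1-HIT; vc=[6,14]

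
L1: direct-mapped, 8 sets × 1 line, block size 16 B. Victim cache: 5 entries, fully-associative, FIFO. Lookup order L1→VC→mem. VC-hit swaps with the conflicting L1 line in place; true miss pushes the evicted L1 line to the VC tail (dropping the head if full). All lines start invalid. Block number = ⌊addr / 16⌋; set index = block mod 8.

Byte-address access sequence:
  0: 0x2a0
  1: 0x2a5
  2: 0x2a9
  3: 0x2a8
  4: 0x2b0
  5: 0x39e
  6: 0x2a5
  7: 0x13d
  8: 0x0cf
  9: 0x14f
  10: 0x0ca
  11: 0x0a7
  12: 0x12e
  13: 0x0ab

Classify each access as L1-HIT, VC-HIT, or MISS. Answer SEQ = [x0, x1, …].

SEQ = [MISS, L1-HIT, L1-HIT, L1-HIT, MISS, MISS, L1-HIT, MISS, MISS, MISS, VC-HIT, MISS, MISS, VC-HIT]

#0 0x2a0→b42/s2 MISS; vc=[]
#1 0x2a5→b42/s2 L1-HIT; vc=[]
#2 0x2a9→b42/s2 L1-HIT; vc=[]
#3 0x2a8→b42/s2 L1-HIT; vc=[]
#4 0x2b0→b43/s3 MISS; vc=[]
#5 0x39e→b57/s1 MISS; vc=[]
#6 0x2a5→b42/s2 L1-HIT; vc=[]
#7 0x13d→b19/s3 MISS; vc=[43]
#8 0xcf→b12/s4 MISS; vc=[43]
#9 0x14f→b20/s4 MISS; vc=[43,12]
#10 0xca→b12/s4 VC-HIT; vc=[43,20]
#11 0xa7→b10/s2 MISS; vc=[43,20,42]
#12 0x12e→b18/s2 MISS; vc=[43,20,42,10]
#13 0xab→b10/s2 VC-HIT; vc=[43,20,42,18]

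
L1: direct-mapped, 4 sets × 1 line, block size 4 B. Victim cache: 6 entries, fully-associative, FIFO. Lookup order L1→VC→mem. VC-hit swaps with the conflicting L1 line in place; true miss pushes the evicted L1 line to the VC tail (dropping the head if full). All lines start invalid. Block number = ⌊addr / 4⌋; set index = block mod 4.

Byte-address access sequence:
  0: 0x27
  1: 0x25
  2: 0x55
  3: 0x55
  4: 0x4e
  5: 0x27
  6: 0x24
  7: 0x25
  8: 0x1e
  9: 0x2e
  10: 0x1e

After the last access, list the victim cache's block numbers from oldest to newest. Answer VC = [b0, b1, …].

VC = [21, 19, 11]

#0 0x27→b9/s1 MISS; vc=[]
#1 0x25→b9/s1 L1-HIT; vc=[]
#2 0x55→b21/s1 MISS; vc=[9]
#3 0x55→b21/s1 L1-HIT; vc=[9]
#4 0x4e→b19/s3 MISS; vc=[9]
#5 0x27→b9/s1 VC-HIT; vc=[21]
#6 0x24→b9/s1 L1-HIT; vc=[21]
#7 0x25→b9/s1 L1-HIT; vc=[21]
#8 0x1e→b7/s3 MISS; vc=[21,19]
#9 0x2e→b11/s3 MISS; vc=[21,19,7]
#10 0x1e→b7/s3 VC-HIT; vc=[21,19,11]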